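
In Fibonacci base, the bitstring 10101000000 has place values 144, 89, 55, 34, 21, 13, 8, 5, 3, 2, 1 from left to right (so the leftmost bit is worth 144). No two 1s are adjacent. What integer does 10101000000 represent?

220

Summing the place values of the 1 bits: 144 + 55 + 21 = 220.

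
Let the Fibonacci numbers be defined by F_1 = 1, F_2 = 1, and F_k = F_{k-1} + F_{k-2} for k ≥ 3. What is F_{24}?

46368

Iterating the recurrence up to F_{17} = 1597 and F_{16} = 987:
F_{18} = F_{17} + F_{16} = 1597 + 987 = 2584
F_{19} = F_{18} + F_{17} = 2584 + 1597 = 4181
F_{20} = F_{19} + F_{18} = 4181 + 2584 = 6765
F_{21} = F_{20} + F_{19} = 6765 + 4181 = 10946
F_{22} = F_{21} + F_{20} = 10946 + 6765 = 17711
F_{23} = F_{22} + F_{21} = 17711 + 10946 = 28657
F_{24} = F_{23} + F_{22} = 28657 + 17711 = 46368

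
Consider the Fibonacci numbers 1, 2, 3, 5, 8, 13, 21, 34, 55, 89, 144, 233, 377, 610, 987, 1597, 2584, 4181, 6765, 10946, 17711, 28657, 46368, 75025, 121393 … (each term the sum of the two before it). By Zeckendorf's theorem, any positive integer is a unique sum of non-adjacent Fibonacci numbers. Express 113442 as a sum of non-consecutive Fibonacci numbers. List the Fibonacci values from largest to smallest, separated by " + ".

75025 + 28657 + 6765 + 2584 + 377 + 34

113442 − 75025 = 38417
38417 − 28657 = 9760
9760 − 6765 = 2995
2995 − 2584 = 411
411 − 377 = 34
34 − 34 = 0
So 113442 = 75025 + 28657 + 6765 + 2584 + 377 + 34, with no two terms consecutive in the sequence.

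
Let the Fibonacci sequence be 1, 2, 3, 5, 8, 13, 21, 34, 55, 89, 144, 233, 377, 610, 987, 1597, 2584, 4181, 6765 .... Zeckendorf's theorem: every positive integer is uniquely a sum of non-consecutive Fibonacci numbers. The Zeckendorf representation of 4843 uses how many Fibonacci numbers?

4181 ≤ 4843 < 6765, so take 4181; remainder 662
610 ≤ 662 < 987, so take 610; remainder 52
34 ≤ 52 < 55, so take 34; remainder 18
13 ≤ 18 < 21, so take 13; remainder 5
5 ≤ 5 < 8, so take 5; remainder 0
4843 = 4181 + 610 + 34 + 13 + 5, which has 5 terms.

5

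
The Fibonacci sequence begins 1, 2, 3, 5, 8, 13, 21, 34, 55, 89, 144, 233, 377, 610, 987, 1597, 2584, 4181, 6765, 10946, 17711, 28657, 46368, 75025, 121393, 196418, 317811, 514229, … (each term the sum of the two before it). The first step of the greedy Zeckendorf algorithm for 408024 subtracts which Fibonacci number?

317811

317811 ≤ 408024 < 514229, so the largest Fibonacci number not exceeding 408024 is 317811.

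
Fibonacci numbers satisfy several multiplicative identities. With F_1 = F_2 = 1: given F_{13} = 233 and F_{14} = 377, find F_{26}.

121393

By the doubling identity F_{2k} = F_k(2F_{k+1} − F_k): F_{26} = 233·(2·377 − 233) = 233·521 = 121393.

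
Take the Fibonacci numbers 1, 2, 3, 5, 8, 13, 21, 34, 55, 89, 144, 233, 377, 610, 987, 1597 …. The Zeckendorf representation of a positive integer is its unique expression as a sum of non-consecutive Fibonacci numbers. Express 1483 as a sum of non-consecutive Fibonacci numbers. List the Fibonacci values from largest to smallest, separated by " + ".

Greedily peel off the largest Fibonacci term at each step:
987 ≤ 1483 < 1597, so take 987; remainder 496
377 ≤ 496 < 610, so take 377; remainder 119
89 ≤ 119 < 144, so take 89; remainder 30
21 ≤ 30 < 34, so take 21; remainder 9
8 ≤ 9 < 13, so take 8; remainder 1
1 ≤ 1 < 2, so take 1; remainder 0
So 1483 = 987 + 377 + 89 + 21 + 8 + 1, with no two terms consecutive in the sequence.

987 + 377 + 89 + 21 + 8 + 1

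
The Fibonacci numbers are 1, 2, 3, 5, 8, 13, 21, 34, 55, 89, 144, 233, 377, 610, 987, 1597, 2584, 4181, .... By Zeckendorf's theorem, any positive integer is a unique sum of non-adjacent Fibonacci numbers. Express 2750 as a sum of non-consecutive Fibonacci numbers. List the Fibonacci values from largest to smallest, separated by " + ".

2584 + 144 + 21 + 1

Greedy algorithm:
subtract 2584 from 2750: 166 remains
subtract 144 from 166: 22 remains
subtract 21 from 22: 1 remains
subtract 1 from 1: 0 remains
So 2750 = 2584 + 144 + 21 + 1, with no two terms consecutive in the sequence.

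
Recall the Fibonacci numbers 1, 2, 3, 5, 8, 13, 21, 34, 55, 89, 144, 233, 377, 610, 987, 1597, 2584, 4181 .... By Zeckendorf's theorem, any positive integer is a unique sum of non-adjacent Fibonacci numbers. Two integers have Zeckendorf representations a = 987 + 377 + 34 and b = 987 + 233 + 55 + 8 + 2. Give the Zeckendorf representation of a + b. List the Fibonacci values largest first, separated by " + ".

The two numbers are 1398 and 1285, so their sum is 2683.
subtract 2584 from 2683: 99 remains
subtract 89 from 99: 10 remains
subtract 8 from 10: 2 remains
subtract 2 from 2: 0 remains

2584 + 89 + 8 + 2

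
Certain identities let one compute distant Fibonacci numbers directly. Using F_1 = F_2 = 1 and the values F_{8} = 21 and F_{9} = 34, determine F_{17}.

By F_{2k+1} = F_k² + F_{k+1}²: F_{17} = 21² + 34² = 441 + 1156 = 1597.

1597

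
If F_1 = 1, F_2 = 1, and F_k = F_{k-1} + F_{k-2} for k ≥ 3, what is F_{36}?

14930352

Iterating the recurrence up to F_{29} = 514229 and F_{28} = 317811:
F_{30} = F_{29} + F_{28} = 514229 + 317811 = 832040
F_{31} = F_{30} + F_{29} = 832040 + 514229 = 1346269
F_{32} = F_{31} + F_{30} = 1346269 + 832040 = 2178309
F_{33} = F_{32} + F_{31} = 2178309 + 1346269 = 3524578
F_{34} = F_{33} + F_{32} = 3524578 + 2178309 = 5702887
F_{35} = F_{34} + F_{33} = 5702887 + 3524578 = 9227465
F_{36} = F_{35} + F_{34} = 9227465 + 5702887 = 14930352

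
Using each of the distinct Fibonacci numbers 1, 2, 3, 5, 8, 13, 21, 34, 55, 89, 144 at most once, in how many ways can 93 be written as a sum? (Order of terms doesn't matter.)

Each representation comes from the Zeckendorf form by replacing some F_k with F_{k−1} + F_{k−2} where possible.
93 = 89+3+1 = 55+34+3+1 = 55+21+13+3+1 = … (1 more), for 4 in all.

4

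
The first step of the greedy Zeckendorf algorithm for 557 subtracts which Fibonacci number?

377

377 ≤ 557 < 610, so the largest Fibonacci number not exceeding 557 is 377.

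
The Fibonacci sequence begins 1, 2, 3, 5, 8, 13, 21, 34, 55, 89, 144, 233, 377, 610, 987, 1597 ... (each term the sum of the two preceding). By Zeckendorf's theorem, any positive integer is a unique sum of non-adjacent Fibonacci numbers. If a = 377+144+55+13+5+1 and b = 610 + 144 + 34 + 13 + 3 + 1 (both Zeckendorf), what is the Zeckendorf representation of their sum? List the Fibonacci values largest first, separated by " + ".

The two numbers are 595 and 805, so their sum is 1400.
1400: greatest Fibonacci not exceeding it is 987, leaving 413
413: greatest Fibonacci not exceeding it is 377, leaving 36
36: greatest Fibonacci not exceeding it is 34, leaving 2
2: greatest Fibonacci not exceeding it is 2, leaving 0

987 + 377 + 34 + 2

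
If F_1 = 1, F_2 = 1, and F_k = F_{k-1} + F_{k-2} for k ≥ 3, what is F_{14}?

377

Iterating the recurrence up to F_{8} = 21 and F_{7} = 13:
F_{9} = F_{8} + F_{7} = 21 + 13 = 34
F_{10} = F_{9} + F_{8} = 34 + 21 = 55
F_{11} = F_{10} + F_{9} = 55 + 34 = 89
F_{12} = F_{11} + F_{10} = 89 + 55 = 144
F_{13} = F_{12} + F_{11} = 144 + 89 = 233
F_{14} = F_{13} + F_{12} = 233 + 144 = 377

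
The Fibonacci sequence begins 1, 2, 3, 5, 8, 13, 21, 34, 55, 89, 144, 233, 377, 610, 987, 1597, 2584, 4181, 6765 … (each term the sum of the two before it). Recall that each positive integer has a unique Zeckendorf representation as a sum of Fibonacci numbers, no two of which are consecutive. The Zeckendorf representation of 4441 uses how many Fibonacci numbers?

Greedy algorithm:
largest Fibonacci ≤ 4441 is 4181; 4441 − 4181 = 260
largest Fibonacci ≤ 260 is 233; 260 − 233 = 27
largest Fibonacci ≤ 27 is 21; 27 − 21 = 6
largest Fibonacci ≤ 6 is 5; 6 − 5 = 1
largest Fibonacci ≤ 1 is 1; 1 − 1 = 0
4441 = 4181 + 233 + 21 + 5 + 1, which has 5 terms.

5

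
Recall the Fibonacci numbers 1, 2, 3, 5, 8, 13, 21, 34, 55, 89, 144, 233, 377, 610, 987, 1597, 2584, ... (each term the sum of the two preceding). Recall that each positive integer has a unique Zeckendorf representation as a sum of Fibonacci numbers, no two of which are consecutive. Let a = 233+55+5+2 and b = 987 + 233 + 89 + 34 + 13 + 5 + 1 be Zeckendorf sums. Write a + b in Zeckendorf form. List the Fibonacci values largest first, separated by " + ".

The two numbers are 295 and 1362, so their sum is 1657.
Greedily peel off the largest Fibonacci term at each step:
1597 ≤ 1657 < 2584, so take 1597; remainder 60
55 ≤ 60 < 89, so take 55; remainder 5
5 ≤ 5 < 8, so take 5; remainder 0

1597 + 55 + 5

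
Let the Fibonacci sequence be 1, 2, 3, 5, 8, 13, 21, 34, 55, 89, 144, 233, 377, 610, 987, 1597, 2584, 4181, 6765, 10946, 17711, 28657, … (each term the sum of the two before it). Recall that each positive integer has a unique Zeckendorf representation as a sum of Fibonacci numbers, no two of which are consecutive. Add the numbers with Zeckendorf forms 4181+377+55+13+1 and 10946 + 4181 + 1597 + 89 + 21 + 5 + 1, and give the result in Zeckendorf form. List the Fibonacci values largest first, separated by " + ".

17711 + 2584 + 987 + 144 + 34 + 5 + 2

The two numbers are 4627 and 16840, so their sum is 21467.
Greedily peel off the largest Fibonacci term at each step:
take 17711 (≤ 21467); 21467 − 17711 = 3756
take 2584 (≤ 3756); 3756 − 2584 = 1172
take 987 (≤ 1172); 1172 − 987 = 185
take 144 (≤ 185); 185 − 144 = 41
take 34 (≤ 41); 41 − 34 = 7
take 5 (≤ 7); 7 − 5 = 2
take 2 (≤ 2); 2 − 2 = 0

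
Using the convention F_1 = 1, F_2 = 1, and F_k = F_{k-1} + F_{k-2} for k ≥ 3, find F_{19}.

Iterating the recurrence up to F_{14} = 377 and F_{13} = 233:
F_{15} = F_{14} + F_{13} = 377 + 233 = 610
F_{16} = F_{15} + F_{14} = 610 + 377 = 987
F_{17} = F_{16} + F_{15} = 987 + 610 = 1597
F_{18} = F_{17} + F_{16} = 1597 + 987 = 2584
F_{19} = F_{18} + F_{17} = 2584 + 1597 = 4181

4181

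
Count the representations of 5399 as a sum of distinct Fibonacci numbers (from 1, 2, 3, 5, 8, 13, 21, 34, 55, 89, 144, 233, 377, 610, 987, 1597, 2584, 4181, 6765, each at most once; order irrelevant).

26

Starting from the Zeckendorf form and repeatedly splitting a term F_k into F_{k−1} + F_{k−2} (when neither is already used) reaches every representation.
5399 = 4181+987+144+55+21+8+3 = 4181+987+144+55+21+8+2+1 = 4181+610+377+144+55+21+8+3 = 2584+1597+987+144+55+21+8+3 = 4181+987+144+55+21+5+3+2+1 = … (21 more), for 26 in all.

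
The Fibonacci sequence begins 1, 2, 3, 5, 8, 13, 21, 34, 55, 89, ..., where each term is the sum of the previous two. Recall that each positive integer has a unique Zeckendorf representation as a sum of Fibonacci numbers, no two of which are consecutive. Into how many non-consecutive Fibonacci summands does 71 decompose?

Greedily peel off the largest Fibonacci term at each step:
subtract 55 from 71: 16 remains
subtract 13 from 16: 3 remains
subtract 3 from 3: 0 remains
71 = 55 + 13 + 3, which has 3 terms.

3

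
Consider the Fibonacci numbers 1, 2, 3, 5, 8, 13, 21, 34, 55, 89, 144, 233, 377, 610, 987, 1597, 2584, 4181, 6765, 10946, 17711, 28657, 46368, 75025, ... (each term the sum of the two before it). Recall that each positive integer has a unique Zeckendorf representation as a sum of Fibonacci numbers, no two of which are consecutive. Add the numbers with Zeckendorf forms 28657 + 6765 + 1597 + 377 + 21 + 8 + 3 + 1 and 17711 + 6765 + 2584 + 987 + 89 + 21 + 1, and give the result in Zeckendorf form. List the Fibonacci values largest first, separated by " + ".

46368 + 17711 + 987 + 377 + 144

The two numbers are 37429 and 28158, so their sum is 65587.
Repeatedly subtract the largest Fibonacci number that fits:
65587: greatest Fibonacci not exceeding it is 46368, leaving 19219
19219: greatest Fibonacci not exceeding it is 17711, leaving 1508
1508: greatest Fibonacci not exceeding it is 987, leaving 521
521: greatest Fibonacci not exceeding it is 377, leaving 144
144: greatest Fibonacci not exceeding it is 144, leaving 0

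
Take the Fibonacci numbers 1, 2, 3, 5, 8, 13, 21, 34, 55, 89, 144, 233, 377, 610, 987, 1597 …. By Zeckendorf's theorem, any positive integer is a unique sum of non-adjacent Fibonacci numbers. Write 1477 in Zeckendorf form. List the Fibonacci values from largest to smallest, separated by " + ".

987 + 377 + 89 + 21 + 3

Greedily peel off the largest Fibonacci term at each step:
987 ≤ 1477 < 1597, so take 987; remainder 490
377 ≤ 490 < 610, so take 377; remainder 113
89 ≤ 113 < 144, so take 89; remainder 24
21 ≤ 24 < 34, so take 21; remainder 3
3 ≤ 3 < 5, so take 3; remainder 0
So 1477 = 987 + 377 + 89 + 21 + 3, with no two terms consecutive in the sequence.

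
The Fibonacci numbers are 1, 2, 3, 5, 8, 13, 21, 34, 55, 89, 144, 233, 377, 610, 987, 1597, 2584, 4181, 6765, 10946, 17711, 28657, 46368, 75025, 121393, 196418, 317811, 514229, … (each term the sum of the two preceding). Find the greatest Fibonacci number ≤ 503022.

317811

317811 ≤ 503022 < 514229, so the largest Fibonacci number not exceeding 503022 is 317811.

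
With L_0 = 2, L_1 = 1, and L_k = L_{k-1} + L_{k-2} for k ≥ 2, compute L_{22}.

Iterating the recurrence up to L_{14} = 843 and L_{13} = 521:
L_{15} = L_{14} + L_{13} = 843 + 521 = 1364
L_{16} = L_{15} + L_{14} = 1364 + 843 = 2207
L_{17} = L_{16} + L_{15} = 2207 + 1364 = 3571
L_{18} = L_{17} + L_{16} = 3571 + 2207 = 5778
L_{19} = L_{18} + L_{17} = 5778 + 3571 = 9349
L_{20} = L_{19} + L_{18} = 9349 + 5778 = 15127
L_{21} = L_{20} + L_{19} = 15127 + 9349 = 24476
L_{22} = L_{21} + L_{20} = 24476 + 15127 = 39603

39603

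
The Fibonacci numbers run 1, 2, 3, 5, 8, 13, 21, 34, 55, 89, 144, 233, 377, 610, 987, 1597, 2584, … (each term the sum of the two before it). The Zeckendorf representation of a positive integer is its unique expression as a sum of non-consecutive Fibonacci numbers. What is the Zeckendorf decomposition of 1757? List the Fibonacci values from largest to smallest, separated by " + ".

Greedily peel off the largest Fibonacci term at each step:
largest Fibonacci ≤ 1757 is 1597; 1757 − 1597 = 160
largest Fibonacci ≤ 160 is 144; 160 − 144 = 16
largest Fibonacci ≤ 16 is 13; 16 − 13 = 3
largest Fibonacci ≤ 3 is 3; 3 − 3 = 0
So 1757 = 1597 + 144 + 13 + 3, with no two terms consecutive in the sequence.

1597 + 144 + 13 + 3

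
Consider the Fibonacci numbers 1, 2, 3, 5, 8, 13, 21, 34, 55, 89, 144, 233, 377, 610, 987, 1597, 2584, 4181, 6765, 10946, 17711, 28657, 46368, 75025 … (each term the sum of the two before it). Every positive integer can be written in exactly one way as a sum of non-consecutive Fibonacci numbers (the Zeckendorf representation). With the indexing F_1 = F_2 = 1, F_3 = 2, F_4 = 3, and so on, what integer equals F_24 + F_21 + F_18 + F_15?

60508

F_24 + F_21 + F_18 + F_15 = 46368 + 10946 + 2584 + 610 = 60508.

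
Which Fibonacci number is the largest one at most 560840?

514229

514229 ≤ 560840 < 832040, so the largest Fibonacci number not exceeding 560840 is 514229.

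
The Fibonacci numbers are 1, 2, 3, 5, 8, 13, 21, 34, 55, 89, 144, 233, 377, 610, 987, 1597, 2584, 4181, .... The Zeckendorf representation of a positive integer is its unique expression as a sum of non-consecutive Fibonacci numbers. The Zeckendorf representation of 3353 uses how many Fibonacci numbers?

2584 ≤ 3353 < 4181, so take 2584; remainder 769
610 ≤ 769 < 987, so take 610; remainder 159
144 ≤ 159 < 233, so take 144; remainder 15
13 ≤ 15 < 21, so take 13; remainder 2
2 ≤ 2 < 3, so take 2; remainder 0
3353 = 2584 + 610 + 144 + 13 + 2, which has 5 terms.

5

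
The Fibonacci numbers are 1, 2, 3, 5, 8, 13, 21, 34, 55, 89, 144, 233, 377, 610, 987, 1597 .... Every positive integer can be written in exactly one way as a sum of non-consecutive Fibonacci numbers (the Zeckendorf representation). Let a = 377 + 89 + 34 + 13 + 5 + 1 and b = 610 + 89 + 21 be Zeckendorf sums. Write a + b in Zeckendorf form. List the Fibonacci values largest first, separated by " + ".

The two numbers are 519 and 720, so their sum is 1239.
Repeatedly subtract the largest Fibonacci number that fits:
take 987 (≤ 1239); 1239 − 987 = 252
take 233 (≤ 252); 252 − 233 = 19
take 13 (≤ 19); 19 − 13 = 6
take 5 (≤ 6); 6 − 5 = 1
take 1 (≤ 1); 1 − 1 = 0

987 + 233 + 13 + 5 + 1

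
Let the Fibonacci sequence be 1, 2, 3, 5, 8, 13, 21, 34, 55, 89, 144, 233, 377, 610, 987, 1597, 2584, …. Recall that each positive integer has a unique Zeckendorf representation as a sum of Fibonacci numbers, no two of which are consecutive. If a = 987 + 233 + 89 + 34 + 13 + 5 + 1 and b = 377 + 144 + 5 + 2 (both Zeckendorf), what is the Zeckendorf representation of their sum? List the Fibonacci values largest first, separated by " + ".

The two numbers are 1362 and 528, so their sum is 1890.
Repeatedly subtract the largest Fibonacci number that fits:
1890 − 1597 = 293
293 − 233 = 60
60 − 55 = 5
5 − 5 = 0

1597 + 233 + 55 + 5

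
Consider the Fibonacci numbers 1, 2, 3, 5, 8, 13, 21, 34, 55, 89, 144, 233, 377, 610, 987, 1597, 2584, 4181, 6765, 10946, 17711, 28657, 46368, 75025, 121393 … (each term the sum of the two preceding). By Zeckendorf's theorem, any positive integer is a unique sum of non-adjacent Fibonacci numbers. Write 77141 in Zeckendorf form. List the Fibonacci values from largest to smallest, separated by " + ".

Greedy algorithm:
77141 − 75025 = 2116
2116 − 1597 = 519
519 − 377 = 142
142 − 89 = 53
53 − 34 = 19
19 − 13 = 6
6 − 5 = 1
1 − 1 = 0
So 77141 = 75025 + 1597 + 377 + 89 + 34 + 13 + 5 + 1, with no two terms consecutive in the sequence.

75025 + 1597 + 377 + 89 + 34 + 13 + 5 + 1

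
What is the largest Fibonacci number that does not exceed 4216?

4181

4181 ≤ 4216 < 6765, so the largest Fibonacci number not exceeding 4216 is 4181.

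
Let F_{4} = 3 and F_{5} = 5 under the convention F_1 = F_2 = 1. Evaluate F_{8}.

By the doubling identity F_{2k} = F_k(2F_{k+1} − F_k): F_{8} = 3·(2·5 − 3) = 3·7 = 21.

21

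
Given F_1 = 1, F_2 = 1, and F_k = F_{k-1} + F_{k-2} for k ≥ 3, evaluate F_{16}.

Iterating the recurrence up to F_{9} = 34 and F_{8} = 21:
F_{10} = F_{9} + F_{8} = 34 + 21 = 55
F_{11} = F_{10} + F_{9} = 55 + 34 = 89
F_{12} = F_{11} + F_{10} = 89 + 55 = 144
F_{13} = F_{12} + F_{11} = 144 + 89 = 233
F_{14} = F_{13} + F_{12} = 233 + 144 = 377
F_{15} = F_{14} + F_{13} = 377 + 233 = 610
F_{16} = F_{15} + F_{14} = 610 + 377 = 987

987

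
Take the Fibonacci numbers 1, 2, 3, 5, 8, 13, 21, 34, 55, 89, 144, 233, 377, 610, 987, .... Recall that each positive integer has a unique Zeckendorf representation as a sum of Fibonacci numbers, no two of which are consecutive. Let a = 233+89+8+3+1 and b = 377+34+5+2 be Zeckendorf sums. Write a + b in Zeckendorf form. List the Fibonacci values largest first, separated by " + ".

610 + 89 + 34 + 13 + 5 + 1

The two numbers are 334 and 418, so their sum is 752.
Repeatedly subtract the largest Fibonacci number that fits:
largest Fibonacci ≤ 752 is 610; 752 − 610 = 142
largest Fibonacci ≤ 142 is 89; 142 − 89 = 53
largest Fibonacci ≤ 53 is 34; 53 − 34 = 19
largest Fibonacci ≤ 19 is 13; 19 − 13 = 6
largest Fibonacci ≤ 6 is 5; 6 − 5 = 1
largest Fibonacci ≤ 1 is 1; 1 − 1 = 0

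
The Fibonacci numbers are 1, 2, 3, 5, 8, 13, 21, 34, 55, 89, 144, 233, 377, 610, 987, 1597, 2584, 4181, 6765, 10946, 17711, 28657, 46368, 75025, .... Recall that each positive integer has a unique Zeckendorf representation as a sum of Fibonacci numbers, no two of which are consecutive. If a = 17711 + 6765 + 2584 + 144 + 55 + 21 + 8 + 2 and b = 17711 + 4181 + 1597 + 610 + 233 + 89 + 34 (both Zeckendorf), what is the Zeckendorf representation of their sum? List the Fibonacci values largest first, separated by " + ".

The two numbers are 27290 and 24455, so their sum is 51745.
take 46368 (≤ 51745); 51745 − 46368 = 5377
take 4181 (≤ 5377); 5377 − 4181 = 1196
take 987 (≤ 1196); 1196 − 987 = 209
take 144 (≤ 209); 209 − 144 = 65
take 55 (≤ 65); 65 − 55 = 10
take 8 (≤ 10); 10 − 8 = 2
take 2 (≤ 2); 2 − 2 = 0

46368 + 4181 + 987 + 144 + 55 + 8 + 2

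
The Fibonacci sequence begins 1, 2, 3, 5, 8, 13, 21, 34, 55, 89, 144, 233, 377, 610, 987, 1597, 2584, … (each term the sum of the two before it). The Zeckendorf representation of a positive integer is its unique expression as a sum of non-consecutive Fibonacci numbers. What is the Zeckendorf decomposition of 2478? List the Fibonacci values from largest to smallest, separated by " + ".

1597 + 610 + 233 + 34 + 3 + 1

largest Fibonacci ≤ 2478 is 1597; 2478 − 1597 = 881
largest Fibonacci ≤ 881 is 610; 881 − 610 = 271
largest Fibonacci ≤ 271 is 233; 271 − 233 = 38
largest Fibonacci ≤ 38 is 34; 38 − 34 = 4
largest Fibonacci ≤ 4 is 3; 4 − 3 = 1
largest Fibonacci ≤ 1 is 1; 1 − 1 = 0
So 2478 = 1597 + 610 + 233 + 34 + 3 + 1, with no two terms consecutive in the sequence.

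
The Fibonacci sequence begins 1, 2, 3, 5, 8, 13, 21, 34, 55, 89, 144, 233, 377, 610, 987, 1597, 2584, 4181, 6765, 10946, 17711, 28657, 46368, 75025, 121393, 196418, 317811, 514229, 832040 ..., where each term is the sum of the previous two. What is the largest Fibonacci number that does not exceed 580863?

514229

514229 ≤ 580863 < 832040, so the largest Fibonacci number not exceeding 580863 is 514229.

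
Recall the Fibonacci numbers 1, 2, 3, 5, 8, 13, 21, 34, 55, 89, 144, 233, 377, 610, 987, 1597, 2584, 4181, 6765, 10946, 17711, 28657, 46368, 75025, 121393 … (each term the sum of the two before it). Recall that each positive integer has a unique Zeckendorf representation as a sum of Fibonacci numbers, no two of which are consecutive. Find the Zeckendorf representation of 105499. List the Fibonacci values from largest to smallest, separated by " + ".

subtract 75025 from 105499: 30474 remains
subtract 28657 from 30474: 1817 remains
subtract 1597 from 1817: 220 remains
subtract 144 from 220: 76 remains
subtract 55 from 76: 21 remains
subtract 21 from 21: 0 remains
So 105499 = 75025 + 28657 + 1597 + 144 + 55 + 21, with no two terms consecutive in the sequence.

75025 + 28657 + 1597 + 144 + 55 + 21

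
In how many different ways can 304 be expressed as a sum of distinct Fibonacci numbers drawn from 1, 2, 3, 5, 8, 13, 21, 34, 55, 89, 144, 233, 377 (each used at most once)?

16

304 = 233+55+13+3 = 233+55+13+2+1 = 233+55+8+5+3 = 233+34+21+13+3 = … (12 more), for 16 in all.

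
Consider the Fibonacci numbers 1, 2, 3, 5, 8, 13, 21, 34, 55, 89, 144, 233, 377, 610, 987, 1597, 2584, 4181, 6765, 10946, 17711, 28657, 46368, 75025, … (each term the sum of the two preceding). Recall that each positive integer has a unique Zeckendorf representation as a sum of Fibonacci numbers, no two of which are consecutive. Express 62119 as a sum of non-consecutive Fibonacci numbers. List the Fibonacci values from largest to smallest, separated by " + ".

46368 + 10946 + 4181 + 610 + 13 + 1

Greedily peel off the largest Fibonacci term at each step:
46368 ≤ 62119 < 75025, so take 46368; remainder 15751
10946 ≤ 15751 < 17711, so take 10946; remainder 4805
4181 ≤ 4805 < 6765, so take 4181; remainder 624
610 ≤ 624 < 987, so take 610; remainder 14
13 ≤ 14 < 21, so take 13; remainder 1
1 ≤ 1 < 2, so take 1; remainder 0
So 62119 = 46368 + 10946 + 4181 + 610 + 13 + 1, with no two terms consecutive in the sequence.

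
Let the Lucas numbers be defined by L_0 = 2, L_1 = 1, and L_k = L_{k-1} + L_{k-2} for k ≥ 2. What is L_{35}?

Iterating the recurrence up to L_{27} = 439204 and L_{26} = 271443:
L_{28} = L_{27} + L_{26} = 439204 + 271443 = 710647
L_{29} = L_{28} + L_{27} = 710647 + 439204 = 1149851
L_{30} = L_{29} + L_{28} = 1149851 + 710647 = 1860498
L_{31} = L_{30} + L_{29} = 1860498 + 1149851 = 3010349
L_{32} = L_{31} + L_{30} = 3010349 + 1860498 = 4870847
L_{33} = L_{32} + L_{31} = 4870847 + 3010349 = 7881196
L_{34} = L_{33} + L_{32} = 7881196 + 4870847 = 12752043
L_{35} = L_{34} + L_{33} = 12752043 + 7881196 = 20633239

20633239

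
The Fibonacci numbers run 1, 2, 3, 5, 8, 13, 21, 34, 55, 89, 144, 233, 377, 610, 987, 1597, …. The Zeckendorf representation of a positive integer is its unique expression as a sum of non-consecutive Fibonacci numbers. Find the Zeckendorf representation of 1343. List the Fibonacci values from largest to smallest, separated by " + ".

987 + 233 + 89 + 34

Greedy algorithm:
largest Fibonacci ≤ 1343 is 987; 1343 − 987 = 356
largest Fibonacci ≤ 356 is 233; 356 − 233 = 123
largest Fibonacci ≤ 123 is 89; 123 − 89 = 34
largest Fibonacci ≤ 34 is 34; 34 − 34 = 0
So 1343 = 987 + 233 + 89 + 34, with no two terms consecutive in the sequence.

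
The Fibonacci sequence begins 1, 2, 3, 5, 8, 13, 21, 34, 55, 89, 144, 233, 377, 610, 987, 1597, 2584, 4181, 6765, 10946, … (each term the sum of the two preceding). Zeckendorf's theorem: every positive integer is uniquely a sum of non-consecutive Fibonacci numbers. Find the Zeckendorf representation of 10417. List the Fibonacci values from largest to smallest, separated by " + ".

Greedily peel off the largest Fibonacci term at each step:
take 6765 (≤ 10417); 10417 − 6765 = 3652
take 2584 (≤ 3652); 3652 − 2584 = 1068
take 987 (≤ 1068); 1068 − 987 = 81
take 55 (≤ 81); 81 − 55 = 26
take 21 (≤ 26); 26 − 21 = 5
take 5 (≤ 5); 5 − 5 = 0
So 10417 = 6765 + 2584 + 987 + 55 + 21 + 5, with no two terms consecutive in the sequence.

6765 + 2584 + 987 + 55 + 21 + 5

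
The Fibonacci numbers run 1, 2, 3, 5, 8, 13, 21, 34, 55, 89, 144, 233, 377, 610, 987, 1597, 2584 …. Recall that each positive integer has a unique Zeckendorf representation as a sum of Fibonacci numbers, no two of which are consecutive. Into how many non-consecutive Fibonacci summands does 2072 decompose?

Greedy algorithm:
1597 ≤ 2072 < 2584, so take 1597; remainder 475
377 ≤ 475 < 610, so take 377; remainder 98
89 ≤ 98 < 144, so take 89; remainder 9
8 ≤ 9 < 13, so take 8; remainder 1
1 ≤ 1 < 2, so take 1; remainder 0
2072 = 1597 + 377 + 89 + 8 + 1, which has 5 terms.

5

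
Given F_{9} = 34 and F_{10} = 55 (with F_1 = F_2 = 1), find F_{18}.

By the doubling identity F_{2k} = F_k(2F_{k+1} − F_k): F_{18} = 34·(2·55 − 34) = 34·76 = 2584.

2584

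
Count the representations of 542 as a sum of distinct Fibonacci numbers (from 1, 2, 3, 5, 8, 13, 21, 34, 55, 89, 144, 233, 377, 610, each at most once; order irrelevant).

542 = 377+144+21 = 377+144+13+8 = 377+89+55+21 = … (15 more), for 18 in all.

18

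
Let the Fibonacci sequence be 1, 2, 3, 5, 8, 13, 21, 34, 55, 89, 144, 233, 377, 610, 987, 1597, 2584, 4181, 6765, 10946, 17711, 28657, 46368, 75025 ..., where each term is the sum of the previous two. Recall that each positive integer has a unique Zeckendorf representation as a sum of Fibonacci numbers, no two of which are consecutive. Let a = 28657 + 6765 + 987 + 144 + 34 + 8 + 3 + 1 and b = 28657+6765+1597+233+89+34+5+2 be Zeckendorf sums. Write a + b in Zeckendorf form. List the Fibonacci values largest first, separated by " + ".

46368 + 17711 + 6765 + 2584 + 377 + 144 + 21 + 8 + 3

The two numbers are 36599 and 37382, so their sum is 73981.
Greedily peel off the largest Fibonacci term at each step:
46368 ≤ 73981 < 75025, so take 46368; remainder 27613
17711 ≤ 27613 < 28657, so take 17711; remainder 9902
6765 ≤ 9902 < 10946, so take 6765; remainder 3137
2584 ≤ 3137 < 4181, so take 2584; remainder 553
377 ≤ 553 < 610, so take 377; remainder 176
144 ≤ 176 < 233, so take 144; remainder 32
21 ≤ 32 < 34, so take 21; remainder 11
8 ≤ 11 < 13, so take 8; remainder 3
3 ≤ 3 < 5, so take 3; remainder 0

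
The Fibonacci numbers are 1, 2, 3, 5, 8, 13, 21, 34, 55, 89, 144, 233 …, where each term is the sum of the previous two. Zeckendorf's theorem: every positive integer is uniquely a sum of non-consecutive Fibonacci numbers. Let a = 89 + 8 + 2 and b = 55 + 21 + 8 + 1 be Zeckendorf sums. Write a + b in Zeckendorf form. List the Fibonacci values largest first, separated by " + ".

144 + 34 + 5 + 1

The two numbers are 99 and 85, so their sum is 184.
Greedily peel off the largest Fibonacci term at each step:
184 − 144 = 40
40 − 34 = 6
6 − 5 = 1
1 − 1 = 0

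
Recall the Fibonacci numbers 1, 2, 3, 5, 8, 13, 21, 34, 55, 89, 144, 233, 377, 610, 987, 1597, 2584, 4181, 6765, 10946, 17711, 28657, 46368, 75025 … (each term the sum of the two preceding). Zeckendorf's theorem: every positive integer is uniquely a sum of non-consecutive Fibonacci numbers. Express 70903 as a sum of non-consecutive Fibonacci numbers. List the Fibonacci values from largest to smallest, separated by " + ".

46368 + 17711 + 6765 + 55 + 3 + 1

largest Fibonacci ≤ 70903 is 46368; 70903 − 46368 = 24535
largest Fibonacci ≤ 24535 is 17711; 24535 − 17711 = 6824
largest Fibonacci ≤ 6824 is 6765; 6824 − 6765 = 59
largest Fibonacci ≤ 59 is 55; 59 − 55 = 4
largest Fibonacci ≤ 4 is 3; 4 − 3 = 1
largest Fibonacci ≤ 1 is 1; 1 − 1 = 0
So 70903 = 46368 + 17711 + 6765 + 55 + 3 + 1, with no two terms consecutive in the sequence.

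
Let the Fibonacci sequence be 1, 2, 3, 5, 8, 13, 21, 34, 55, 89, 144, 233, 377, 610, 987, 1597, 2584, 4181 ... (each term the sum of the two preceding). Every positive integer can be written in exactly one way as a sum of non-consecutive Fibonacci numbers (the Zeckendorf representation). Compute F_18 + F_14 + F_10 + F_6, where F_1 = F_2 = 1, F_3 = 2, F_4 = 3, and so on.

3024

F_18 + F_14 + F_10 + F_6 = 2584 + 377 + 55 + 8 = 3024.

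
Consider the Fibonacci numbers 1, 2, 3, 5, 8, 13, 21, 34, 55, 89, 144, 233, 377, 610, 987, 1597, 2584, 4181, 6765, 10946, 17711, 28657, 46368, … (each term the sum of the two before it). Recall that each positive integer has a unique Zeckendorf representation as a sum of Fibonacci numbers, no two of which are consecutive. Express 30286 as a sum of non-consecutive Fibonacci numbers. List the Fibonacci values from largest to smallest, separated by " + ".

30286 − 28657 = 1629
1629 − 1597 = 32
32 − 21 = 11
11 − 8 = 3
3 − 3 = 0
So 30286 = 28657 + 1597 + 21 + 8 + 3, with no two terms consecutive in the sequence.

28657 + 1597 + 21 + 8 + 3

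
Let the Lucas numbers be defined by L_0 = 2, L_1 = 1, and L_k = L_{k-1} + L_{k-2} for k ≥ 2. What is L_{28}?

710647

Iterating the recurrence up to L_{22} = 39603 and L_{21} = 24476:
L_{23} = L_{22} + L_{21} = 39603 + 24476 = 64079
L_{24} = L_{23} + L_{22} = 64079 + 39603 = 103682
L_{25} = L_{24} + L_{23} = 103682 + 64079 = 167761
L_{26} = L_{25} + L_{24} = 167761 + 103682 = 271443
L_{27} = L_{26} + L_{25} = 271443 + 167761 = 439204
L_{28} = L_{27} + L_{26} = 439204 + 271443 = 710647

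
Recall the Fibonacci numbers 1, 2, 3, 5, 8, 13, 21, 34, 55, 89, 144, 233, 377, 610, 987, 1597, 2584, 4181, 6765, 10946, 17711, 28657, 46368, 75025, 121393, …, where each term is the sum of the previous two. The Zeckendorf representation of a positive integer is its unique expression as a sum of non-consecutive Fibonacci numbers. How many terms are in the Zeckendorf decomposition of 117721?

9

Greedily peel off the largest Fibonacci term at each step:
75025 ≤ 117721 < 121393, so take 75025; remainder 42696
28657 ≤ 42696 < 46368, so take 28657; remainder 14039
10946 ≤ 14039 < 17711, so take 10946; remainder 3093
2584 ≤ 3093 < 4181, so take 2584; remainder 509
377 ≤ 509 < 610, so take 377; remainder 132
89 ≤ 132 < 144, so take 89; remainder 43
34 ≤ 43 < 55, so take 34; remainder 9
8 ≤ 9 < 13, so take 8; remainder 1
1 ≤ 1 < 2, so take 1; remainder 0
117721 = 75025 + 28657 + 10946 + 2584 + 377 + 89 + 34 + 8 + 1, which has 9 terms.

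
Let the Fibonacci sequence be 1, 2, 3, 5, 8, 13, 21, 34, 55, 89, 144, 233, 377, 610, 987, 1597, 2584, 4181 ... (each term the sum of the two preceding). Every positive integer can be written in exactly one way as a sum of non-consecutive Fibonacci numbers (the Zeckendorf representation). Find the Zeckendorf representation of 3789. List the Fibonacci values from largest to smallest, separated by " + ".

largest Fibonacci ≤ 3789 is 2584; 3789 − 2584 = 1205
largest Fibonacci ≤ 1205 is 987; 1205 − 987 = 218
largest Fibonacci ≤ 218 is 144; 218 − 144 = 74
largest Fibonacci ≤ 74 is 55; 74 − 55 = 19
largest Fibonacci ≤ 19 is 13; 19 − 13 = 6
largest Fibonacci ≤ 6 is 5; 6 − 5 = 1
largest Fibonacci ≤ 1 is 1; 1 − 1 = 0
So 3789 = 2584 + 987 + 144 + 55 + 13 + 5 + 1, with no two terms consecutive in the sequence.

2584 + 987 + 144 + 55 + 13 + 5 + 1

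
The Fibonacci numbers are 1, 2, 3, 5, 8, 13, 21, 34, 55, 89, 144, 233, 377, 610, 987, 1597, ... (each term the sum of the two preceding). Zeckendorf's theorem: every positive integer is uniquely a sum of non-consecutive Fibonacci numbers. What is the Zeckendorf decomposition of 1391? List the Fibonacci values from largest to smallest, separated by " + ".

Greedily peel off the largest Fibonacci term at each step:
1391 − 987 = 404
404 − 377 = 27
27 − 21 = 6
6 − 5 = 1
1 − 1 = 0
So 1391 = 987 + 377 + 21 + 5 + 1, with no two terms consecutive in the sequence.

987 + 377 + 21 + 5 + 1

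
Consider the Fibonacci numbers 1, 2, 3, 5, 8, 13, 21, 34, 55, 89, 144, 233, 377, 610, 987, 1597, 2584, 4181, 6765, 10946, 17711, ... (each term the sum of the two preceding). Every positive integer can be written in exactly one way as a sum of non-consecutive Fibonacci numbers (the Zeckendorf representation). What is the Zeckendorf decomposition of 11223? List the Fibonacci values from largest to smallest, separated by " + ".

11223 − 10946 = 277
277 − 233 = 44
44 − 34 = 10
10 − 8 = 2
2 − 2 = 0
So 11223 = 10946 + 233 + 34 + 8 + 2, with no two terms consecutive in the sequence.

10946 + 233 + 34 + 8 + 2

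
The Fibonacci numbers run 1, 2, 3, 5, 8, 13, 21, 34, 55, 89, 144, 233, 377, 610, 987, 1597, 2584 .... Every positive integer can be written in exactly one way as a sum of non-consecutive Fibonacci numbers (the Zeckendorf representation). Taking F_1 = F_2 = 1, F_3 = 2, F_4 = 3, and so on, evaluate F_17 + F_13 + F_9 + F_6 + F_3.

F_17 + F_13 + F_9 + F_6 + F_3 = 1597 + 233 + 34 + 8 + 2 = 1874.

1874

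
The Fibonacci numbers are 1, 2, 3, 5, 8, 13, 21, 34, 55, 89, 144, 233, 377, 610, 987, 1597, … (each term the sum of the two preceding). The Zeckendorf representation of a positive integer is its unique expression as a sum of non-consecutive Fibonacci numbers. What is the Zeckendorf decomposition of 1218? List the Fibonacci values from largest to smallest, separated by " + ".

Greedy algorithm:
1218 − 987 = 231
231 − 144 = 87
87 − 55 = 32
32 − 21 = 11
11 − 8 = 3
3 − 3 = 0
So 1218 = 987 + 144 + 55 + 21 + 8 + 3, with no two terms consecutive in the sequence.

987 + 144 + 55 + 21 + 8 + 3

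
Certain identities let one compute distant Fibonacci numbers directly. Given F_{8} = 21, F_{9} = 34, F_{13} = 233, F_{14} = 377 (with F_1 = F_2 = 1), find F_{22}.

17711

By the addition formula F_{m+n} = F_m F_{n+1} + F_{m−1} F_n with m=14, n=8: F_{22} = 377·34 + 233·21 = 12818 + 4893 = 17711.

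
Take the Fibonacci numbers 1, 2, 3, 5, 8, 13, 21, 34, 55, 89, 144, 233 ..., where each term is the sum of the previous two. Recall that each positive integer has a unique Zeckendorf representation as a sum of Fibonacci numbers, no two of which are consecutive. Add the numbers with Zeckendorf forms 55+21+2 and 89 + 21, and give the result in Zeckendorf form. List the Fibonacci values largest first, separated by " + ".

144 + 34 + 8 + 2

The two numbers are 78 and 110, so their sum is 188.
Repeatedly subtract the largest Fibonacci number that fits:
largest Fibonacci ≤ 188 is 144; 188 − 144 = 44
largest Fibonacci ≤ 44 is 34; 44 − 34 = 10
largest Fibonacci ≤ 10 is 8; 10 − 8 = 2
largest Fibonacci ≤ 2 is 2; 2 − 2 = 0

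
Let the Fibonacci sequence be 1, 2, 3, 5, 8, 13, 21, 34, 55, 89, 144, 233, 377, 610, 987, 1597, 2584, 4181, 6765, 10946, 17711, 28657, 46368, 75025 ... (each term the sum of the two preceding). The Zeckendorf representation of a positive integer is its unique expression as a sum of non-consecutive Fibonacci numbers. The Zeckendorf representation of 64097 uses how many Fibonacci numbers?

subtract 46368 from 64097: 17729 remains
subtract 17711 from 17729: 18 remains
subtract 13 from 18: 5 remains
subtract 5 from 5: 0 remains
64097 = 46368 + 17711 + 13 + 5, which has 4 terms.

4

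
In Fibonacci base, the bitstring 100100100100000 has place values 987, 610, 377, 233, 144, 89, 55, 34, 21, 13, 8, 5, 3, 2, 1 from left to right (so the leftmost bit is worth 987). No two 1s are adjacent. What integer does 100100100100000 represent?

1288

Summing the place values of the 1 bits: 987 + 233 + 55 + 13 = 1288.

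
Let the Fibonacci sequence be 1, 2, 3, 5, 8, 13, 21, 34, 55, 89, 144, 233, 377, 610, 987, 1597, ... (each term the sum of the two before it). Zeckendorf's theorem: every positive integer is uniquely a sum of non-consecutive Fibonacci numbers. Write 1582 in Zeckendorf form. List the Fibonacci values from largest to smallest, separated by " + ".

Repeatedly subtract the largest Fibonacci number that fits:
1582 − 987 = 595
595 − 377 = 218
218 − 144 = 74
74 − 55 = 19
19 − 13 = 6
6 − 5 = 1
1 − 1 = 0
So 1582 = 987 + 377 + 144 + 55 + 13 + 5 + 1, with no two terms consecutive in the sequence.

987 + 377 + 144 + 55 + 13 + 5 + 1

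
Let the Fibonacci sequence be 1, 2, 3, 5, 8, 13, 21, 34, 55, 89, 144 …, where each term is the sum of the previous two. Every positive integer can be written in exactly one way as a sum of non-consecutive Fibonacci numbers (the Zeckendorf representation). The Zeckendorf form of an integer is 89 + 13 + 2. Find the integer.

104

89 + 13 + 2 = 104.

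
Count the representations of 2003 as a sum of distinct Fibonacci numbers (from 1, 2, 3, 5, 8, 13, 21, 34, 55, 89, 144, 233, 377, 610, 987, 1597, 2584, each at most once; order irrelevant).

Starting from the Zeckendorf form and repeatedly splitting a term F_k into F_{k−1} + F_{k−2} (when neither is already used) reaches every representation.
2003 = 1597+377+21+8 = 1597+377+21+5+3 = 1597+233+144+21+8 = 1597+377+21+5+2+1 = 1597+377+13+8+5+3 = … (29 more), for 34 in all.

34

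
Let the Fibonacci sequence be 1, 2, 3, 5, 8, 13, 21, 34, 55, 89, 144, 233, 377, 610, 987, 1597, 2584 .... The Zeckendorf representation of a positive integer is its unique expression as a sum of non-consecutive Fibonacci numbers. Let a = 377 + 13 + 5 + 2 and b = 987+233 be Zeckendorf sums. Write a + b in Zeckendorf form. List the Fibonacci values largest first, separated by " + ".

The two numbers are 397 and 1220, so their sum is 1617.
Greedy algorithm:
take 1597 (≤ 1617); 1617 − 1597 = 20
take 13 (≤ 20); 20 − 13 = 7
take 5 (≤ 7); 7 − 5 = 2
take 2 (≤ 2); 2 − 2 = 0

1597 + 13 + 5 + 2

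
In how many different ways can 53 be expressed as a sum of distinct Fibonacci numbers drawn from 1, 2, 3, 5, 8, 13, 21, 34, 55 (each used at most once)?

Each representation comes from the Zeckendorf form by replacing some F_k with F_{k−1} + F_{k−2} where possible.
53 = 34+13+5+1 = 34+13+3+2+1 = 34+8+5+3+2+1 = … (1 more), for 4 in all.

4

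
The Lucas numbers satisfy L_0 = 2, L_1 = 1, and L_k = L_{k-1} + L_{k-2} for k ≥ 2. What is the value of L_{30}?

1860498

Iterating the recurrence up to L_{23} = 64079 and L_{22} = 39603:
L_{24} = L_{23} + L_{22} = 64079 + 39603 = 103682
L_{25} = L_{24} + L_{23} = 103682 + 64079 = 167761
L_{26} = L_{25} + L_{24} = 167761 + 103682 = 271443
L_{27} = L_{26} + L_{25} = 271443 + 167761 = 439204
L_{28} = L_{27} + L_{26} = 439204 + 271443 = 710647
L_{29} = L_{28} + L_{27} = 710647 + 439204 = 1149851
L_{30} = L_{29} + L_{28} = 1149851 + 710647 = 1860498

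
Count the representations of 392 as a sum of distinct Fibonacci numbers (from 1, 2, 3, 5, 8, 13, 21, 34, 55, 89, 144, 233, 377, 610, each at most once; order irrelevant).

Each representation comes from the Zeckendorf form by replacing some F_k with F_{k−1} + F_{k−2} where possible.
392 = 377+13+2 = 377+8+5+2 = 233+144+13+2 = … (5 more), for 8 in all.

8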